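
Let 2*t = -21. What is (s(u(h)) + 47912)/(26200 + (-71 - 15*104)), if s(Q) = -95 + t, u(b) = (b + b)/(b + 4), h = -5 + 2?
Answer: 95613/49138 ≈ 1.9458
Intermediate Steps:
t = -21/2 (t = (1/2)*(-21) = -21/2 ≈ -10.500)
h = -3
u(b) = 2*b/(4 + b) (u(b) = (2*b)/(4 + b) = 2*b/(4 + b))
s(Q) = -211/2 (s(Q) = -95 - 21/2 = -211/2)
(s(u(h)) + 47912)/(26200 + (-71 - 15*104)) = (-211/2 + 47912)/(26200 + (-71 - 15*104)) = 95613/(2*(26200 + (-71 - 1560))) = 95613/(2*(26200 - 1631)) = (95613/2)/24569 = (95613/2)*(1/24569) = 95613/49138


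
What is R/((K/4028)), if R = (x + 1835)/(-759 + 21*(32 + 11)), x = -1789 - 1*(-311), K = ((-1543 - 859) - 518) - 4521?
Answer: -17119/12756 ≈ -1.3420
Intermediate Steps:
K = -7441 (K = (-2402 - 518) - 4521 = -2920 - 4521 = -7441)
x = -1478 (x = -1789 + 311 = -1478)
R = 119/48 (R = (-1478 + 1835)/(-759 + 21*(32 + 11)) = 357/(-759 + 21*43) = 357/(-759 + 903) = 357/144 = 357*(1/144) = 119/48 ≈ 2.4792)
R/((K/4028)) = 119/(48*((-7441/4028))) = 119/(48*((-7441*1/4028))) = 119/(48*(-7441/4028)) = (119/48)*(-4028/7441) = -17119/12756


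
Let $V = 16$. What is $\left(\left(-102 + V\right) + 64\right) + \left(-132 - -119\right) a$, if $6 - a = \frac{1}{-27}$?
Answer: $- \frac{2713}{27} \approx -100.48$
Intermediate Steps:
$a = \frac{163}{27}$ ($a = 6 - \frac{1}{-27} = 6 - - \frac{1}{27} = 6 + \frac{1}{27} = \frac{163}{27} \approx 6.037$)
$\left(\left(-102 + V\right) + 64\right) + \left(-132 - -119\right) a = \left(\left(-102 + 16\right) + 64\right) + \left(-132 - -119\right) \frac{163}{27} = \left(-86 + 64\right) + \left(-132 + 119\right) \frac{163}{27} = -22 - \frac{2119}{27} = - \frac{2713}{27}$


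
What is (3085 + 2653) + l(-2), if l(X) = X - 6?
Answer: 5730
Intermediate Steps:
l(X) = -6 + X
(3085 + 2653) + l(-2) = (3085 + 2653) + (-6 - 2) = 5738 - 8 = 5730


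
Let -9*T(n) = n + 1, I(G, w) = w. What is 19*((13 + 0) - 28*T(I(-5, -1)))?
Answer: 247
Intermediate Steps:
T(n) = -1/9 - n/9 (T(n) = -(n + 1)/9 = -(1 + n)/9 = -1/9 - n/9)
19*((13 + 0) - 28*T(I(-5, -1))) = 19*((13 + 0) - 28*(-1/9 - 1/9*(-1))) = 19*(13 - 28*(-1/9 + 1/9)) = 19*(13 - 28*0) = 19*(13 + 0) = 19*13 = 247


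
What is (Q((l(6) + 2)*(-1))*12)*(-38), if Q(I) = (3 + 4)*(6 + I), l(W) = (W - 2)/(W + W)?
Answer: -11704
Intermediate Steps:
l(W) = (-2 + W)/(2*W) (l(W) = (-2 + W)/((2*W)) = (-2 + W)*(1/(2*W)) = (-2 + W)/(2*W))
Q(I) = 42 + 7*I (Q(I) = 7*(6 + I) = 42 + 7*I)
(Q((l(6) + 2)*(-1))*12)*(-38) = ((42 + 7*(((1/2)*(-2 + 6)/6 + 2)*(-1)))*12)*(-38) = ((42 + 7*(((1/2)*(1/6)*4 + 2)*(-1)))*12)*(-38) = ((42 + 7*((1/3 + 2)*(-1)))*12)*(-38) = ((42 + 7*((7/3)*(-1)))*12)*(-38) = ((42 + 7*(-7/3))*12)*(-38) = ((42 - 49/3)*12)*(-38) = ((77/3)*12)*(-38) = 308*(-38) = -11704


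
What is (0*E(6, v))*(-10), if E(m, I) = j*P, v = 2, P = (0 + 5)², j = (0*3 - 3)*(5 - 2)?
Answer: 0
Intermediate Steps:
j = -9 (j = (0 - 3)*3 = -3*3 = -9)
P = 25 (P = 5² = 25)
E(m, I) = -225 (E(m, I) = -9*25 = -225)
(0*E(6, v))*(-10) = (0*(-225))*(-10) = 0*(-10) = 0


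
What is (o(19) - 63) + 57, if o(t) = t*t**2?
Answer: 6853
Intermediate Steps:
o(t) = t**3
(o(19) - 63) + 57 = (19**3 - 63) + 57 = (6859 - 63) + 57 = 6796 + 57 = 6853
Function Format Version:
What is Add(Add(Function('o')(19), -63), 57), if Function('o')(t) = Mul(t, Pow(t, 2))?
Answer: 6853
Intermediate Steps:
Function('o')(t) = Pow(t, 3)
Add(Add(Function('o')(19), -63), 57) = Add(Add(Pow(19, 3), -63), 57) = Add(Add(6859, -63), 57) = Add(6796, 57) = 6853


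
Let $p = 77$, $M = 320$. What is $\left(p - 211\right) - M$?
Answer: $-454$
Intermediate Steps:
$\left(p - 211\right) - M = \left(77 - 211\right) - 320 = -134 - 320 = -454$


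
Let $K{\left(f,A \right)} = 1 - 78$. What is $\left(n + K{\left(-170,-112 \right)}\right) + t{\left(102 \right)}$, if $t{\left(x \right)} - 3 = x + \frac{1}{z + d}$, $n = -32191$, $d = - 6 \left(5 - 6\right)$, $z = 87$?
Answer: $- \frac{2991158}{93} \approx -32163.0$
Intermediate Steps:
$d = 6$ ($d = \left(-6\right) \left(-1\right) = 6$)
$K{\left(f,A \right)} = -77$
$t{\left(x \right)} = \frac{280}{93} + x$ ($t{\left(x \right)} = 3 + \left(x + \frac{1}{87 + 6}\right) = 3 + \left(x + \frac{1}{93}\right) = 3 + \left(\frac{1}{93} + x\right) = \frac{280}{93} + x$)
$\left(n + K{\left(-170,-112 \right)}\right) + t{\left(102 \right)} = \left(-32191 - 77\right) + \left(\frac{280}{93} + 102\right) = -32268 + \frac{9766}{93} = - \frac{2991158}{93}$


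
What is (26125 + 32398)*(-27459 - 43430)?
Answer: -4148636947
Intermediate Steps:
(26125 + 32398)*(-27459 - 43430) = 58523*(-70889) = -4148636947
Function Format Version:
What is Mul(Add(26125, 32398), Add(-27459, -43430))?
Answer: -4148636947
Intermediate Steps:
Mul(Add(26125, 32398), Add(-27459, -43430)) = Mul(58523, -70889) = -4148636947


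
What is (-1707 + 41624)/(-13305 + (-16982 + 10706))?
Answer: -39917/19581 ≈ -2.0386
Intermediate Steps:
(-1707 + 41624)/(-13305 + (-16982 + 10706)) = 39917/(-13305 - 6276) = 39917/(-19581) = 39917*(-1/19581) = -39917/19581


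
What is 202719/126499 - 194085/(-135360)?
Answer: 1155368939/380508992 ≈ 3.0364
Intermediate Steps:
202719/126499 - 194085/(-135360) = 202719*(1/126499) - 194085*(-1/135360) = 202719/126499 + 4313/3008 = 1155368939/380508992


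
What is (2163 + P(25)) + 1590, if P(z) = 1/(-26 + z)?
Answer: 3752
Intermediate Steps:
(2163 + P(25)) + 1590 = (2163 + 1/(-26 + 25)) + 1590 = (2163 + 1/(-1)) + 1590 = (2163 - 1) + 1590 = 2162 + 1590 = 3752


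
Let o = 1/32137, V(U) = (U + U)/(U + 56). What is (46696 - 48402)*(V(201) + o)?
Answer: -22040378686/8259209 ≈ -2668.6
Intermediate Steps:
V(U) = 2*U/(56 + U) (V(U) = (2*U)/(56 + U) = 2*U/(56 + U))
o = 1/32137 ≈ 3.1117e-5
(46696 - 48402)*(V(201) + o) = (46696 - 48402)*(2*201/(56 + 201) + 1/32137) = -1706*(2*201/257 + 1/32137) = -1706*(2*201*(1/257) + 1/32137) = -1706*(402/257 + 1/32137) = -1706*12919331/8259209 = -22040378686/8259209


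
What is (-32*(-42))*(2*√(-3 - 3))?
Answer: 2688*I*√6 ≈ 6584.2*I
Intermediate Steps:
(-32*(-42))*(2*√(-3 - 3)) = 1344*(2*√(-6)) = 1344*(2*(I*√6)) = 1344*(2*I*√6) = 2688*I*√6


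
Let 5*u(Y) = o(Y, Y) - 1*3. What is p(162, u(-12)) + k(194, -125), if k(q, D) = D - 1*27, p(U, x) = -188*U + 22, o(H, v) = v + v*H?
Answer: -30586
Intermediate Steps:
o(H, v) = v + H*v
u(Y) = -⅗ + Y*(1 + Y)/5 (u(Y) = (Y*(1 + Y) - 1*3)/5 = (Y*(1 + Y) - 3)/5 = (-3 + Y*(1 + Y))/5 = -⅗ + Y*(1 + Y)/5)
p(U, x) = 22 - 188*U
k(q, D) = -27 + D (k(q, D) = D - 27 = -27 + D)
p(162, u(-12)) + k(194, -125) = (22 - 188*162) + (-27 - 125) = (22 - 30456) - 152 = -30434 - 152 = -30586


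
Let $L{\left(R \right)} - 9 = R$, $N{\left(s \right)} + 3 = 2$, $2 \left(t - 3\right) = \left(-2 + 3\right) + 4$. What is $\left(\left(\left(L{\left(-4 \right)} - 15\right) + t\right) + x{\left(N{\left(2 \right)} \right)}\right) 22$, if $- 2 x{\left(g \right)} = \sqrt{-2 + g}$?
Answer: $-99 - 11 i \sqrt{3} \approx -99.0 - 19.053 i$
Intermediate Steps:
$t = \frac{11}{2}$ ($t = 3 + \frac{\left(-2 + 3\right) + 4}{2} = 3 + \frac{1 + 4}{2} = 3 + \frac{1}{2} \cdot 5 = 3 + \frac{5}{2} = \frac{11}{2} \approx 5.5$)
$N{\left(s \right)} = -1$ ($N{\left(s \right)} = -3 + 2 = -1$)
$L{\left(R \right)} = 9 + R$
$x{\left(g \right)} = - \frac{\sqrt{-2 + g}}{2}$
$\left(\left(\left(L{\left(-4 \right)} - 15\right) + t\right) + x{\left(N{\left(2 \right)} \right)}\right) 22 = \left(\left(\left(\left(9 - 4\right) - 15\right) + \frac{11}{2}\right) - \frac{\sqrt{-2 - 1}}{2}\right) 22 = \left(\left(\left(5 - 15\right) + \frac{11}{2}\right) - \frac{\sqrt{-3}}{2}\right) 22 = \left(\left(-10 + \frac{11}{2}\right) - \frac{i \sqrt{3}}{2}\right) 22 = \left(- \frac{9}{2} - \frac{i \sqrt{3}}{2}\right) 22 = -99 - 11 i \sqrt{3}$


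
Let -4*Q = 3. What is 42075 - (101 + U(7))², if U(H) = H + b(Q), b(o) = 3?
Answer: 29754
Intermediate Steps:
Q = -¾ (Q = -¼*3 = -¾ ≈ -0.75000)
U(H) = 3 + H (U(H) = H + 3 = 3 + H)
42075 - (101 + U(7))² = 42075 - (101 + (3 + 7))² = 42075 - (101 + 10)² = 42075 - 1*111² = 42075 - 1*12321 = 42075 - 12321 = 29754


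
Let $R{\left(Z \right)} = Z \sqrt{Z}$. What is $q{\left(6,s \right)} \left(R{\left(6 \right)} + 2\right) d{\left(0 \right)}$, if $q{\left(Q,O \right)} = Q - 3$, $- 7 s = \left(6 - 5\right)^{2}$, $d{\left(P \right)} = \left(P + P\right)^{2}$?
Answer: $0$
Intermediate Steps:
$R{\left(Z \right)} = Z^{\frac{3}{2}}$
$d{\left(P \right)} = 4 P^{2}$ ($d{\left(P \right)} = \left(2 P\right)^{2} = 4 P^{2}$)
$s = - \frac{1}{7}$ ($s = - \frac{\left(6 - 5\right)^{2}}{7} = - \frac{1^{2}}{7} = \left(- \frac{1}{7}\right) 1 = - \frac{1}{7} \approx -0.14286$)
$q{\left(Q,O \right)} = -3 + Q$
$q{\left(6,s \right)} \left(R{\left(6 \right)} + 2\right) d{\left(0 \right)} = \left(-3 + 6\right) \left(6^{\frac{3}{2}} + 2\right) 4 \cdot 0^{2} = 3 \left(6 \sqrt{6} + 2\right) 4 \cdot 0 = 3 \left(2 + 6 \sqrt{6}\right) 0 = 3 \cdot 0 = 0$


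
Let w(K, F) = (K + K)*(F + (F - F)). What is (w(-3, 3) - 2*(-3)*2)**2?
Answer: 36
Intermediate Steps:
w(K, F) = 2*F*K (w(K, F) = (2*K)*(F + 0) = (2*K)*F = 2*F*K)
(w(-3, 3) - 2*(-3)*2)**2 = (2*3*(-3) - 2*(-3)*2)**2 = (-18 + 6*2)**2 = (-18 + 12)**2 = (-6)**2 = 36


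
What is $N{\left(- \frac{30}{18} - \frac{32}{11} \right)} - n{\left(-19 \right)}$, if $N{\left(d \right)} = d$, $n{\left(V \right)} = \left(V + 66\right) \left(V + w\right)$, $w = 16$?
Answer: $\frac{4502}{33} \approx 136.42$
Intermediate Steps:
$n{\left(V \right)} = \left(16 + V\right) \left(66 + V\right)$ ($n{\left(V \right)} = \left(V + 66\right) \left(V + 16\right) = \left(66 + V\right) \left(16 + V\right) = \left(16 + V\right) \left(66 + V\right)$)
$N{\left(- \frac{30}{18} - \frac{32}{11} \right)} - n{\left(-19 \right)} = \left(- \frac{30}{18} - \frac{32}{11}\right) - \left(1056 + \left(-19\right)^{2} + 82 \left(-19\right)\right) = \left(\left(-30\right) \frac{1}{18} - \frac{32}{11}\right) - \left(1056 + 361 - 1558\right) = \left(- \frac{5}{3} - \frac{32}{11}\right) - -141 = - \frac{151}{33} + 141 = \frac{4502}{33}$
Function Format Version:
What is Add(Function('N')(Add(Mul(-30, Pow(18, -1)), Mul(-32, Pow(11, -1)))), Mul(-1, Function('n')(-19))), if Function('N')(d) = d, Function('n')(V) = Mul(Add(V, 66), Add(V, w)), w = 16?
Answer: Rational(4502, 33) ≈ 136.42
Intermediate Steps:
Function('n')(V) = Mul(Add(16, V), Add(66, V)) (Function('n')(V) = Mul(Add(V, 66), Add(V, 16)) = Mul(Add(66, V), Add(16, V)) = Mul(Add(16, V), Add(66, V)))
Add(Function('N')(Add(Mul(-30, Pow(18, -1)), Mul(-32, Pow(11, -1)))), Mul(-1, Function('n')(-19))) = Add(Add(Mul(-30, Pow(18, -1)), Mul(-32, Pow(11, -1))), Mul(-1, Add(1056, Pow(-19, 2), Mul(82, -19)))) = Add(Add(Mul(-30, Rational(1, 18)), Mul(-32, Rational(1, 11))), Mul(-1, Add(1056, 361, -1558))) = Add(Add(Rational(-5, 3), Rational(-32, 11)), Mul(-1, -141)) = Add(Rational(-151, 33), 141) = Rational(4502, 33)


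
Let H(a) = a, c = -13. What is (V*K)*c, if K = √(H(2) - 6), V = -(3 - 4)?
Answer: -26*I ≈ -26.0*I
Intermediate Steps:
V = 1 (V = -1*(-1) = 1)
K = 2*I (K = √(2 - 6) = √(-4) = 2*I ≈ 2.0*I)
(V*K)*c = (1*(2*I))*(-13) = (2*I)*(-13) = -26*I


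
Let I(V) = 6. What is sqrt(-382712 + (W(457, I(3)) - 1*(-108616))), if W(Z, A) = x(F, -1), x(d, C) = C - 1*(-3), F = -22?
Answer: I*sqrt(274094) ≈ 523.54*I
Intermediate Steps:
x(d, C) = 3 + C (x(d, C) = C + 3 = 3 + C)
W(Z, A) = 2 (W(Z, A) = 3 - 1 = 2)
sqrt(-382712 + (W(457, I(3)) - 1*(-108616))) = sqrt(-382712 + (2 - 1*(-108616))) = sqrt(-382712 + (2 + 108616)) = sqrt(-382712 + 108618) = sqrt(-274094) = I*sqrt(274094)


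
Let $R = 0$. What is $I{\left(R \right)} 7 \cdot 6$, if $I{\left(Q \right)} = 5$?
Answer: $210$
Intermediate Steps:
$I{\left(R \right)} 7 \cdot 6 = 5 \cdot 7 \cdot 6 = 35 \cdot 6 = 210$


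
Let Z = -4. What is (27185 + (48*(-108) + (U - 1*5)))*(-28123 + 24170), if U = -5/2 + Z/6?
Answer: -521626021/6 ≈ -8.6938e+7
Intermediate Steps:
U = -19/6 (U = -5/2 - 4/6 = -5*1/2 - 4*1/6 = -5/2 - 2/3 = -19/6 ≈ -3.1667)
(27185 + (48*(-108) + (U - 1*5)))*(-28123 + 24170) = (27185 + (48*(-108) + (-19/6 - 1*5)))*(-28123 + 24170) = (27185 + (-5184 + (-19/6 - 5)))*(-3953) = (27185 + (-5184 - 49/6))*(-3953) = (27185 - 31153/6)*(-3953) = (131957/6)*(-3953) = -521626021/6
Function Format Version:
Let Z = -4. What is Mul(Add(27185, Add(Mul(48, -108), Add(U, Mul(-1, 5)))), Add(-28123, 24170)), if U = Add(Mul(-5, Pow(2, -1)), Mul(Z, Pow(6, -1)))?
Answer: Rational(-521626021, 6) ≈ -8.6938e+7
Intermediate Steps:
U = Rational(-19, 6) (U = Add(Mul(-5, Pow(2, -1)), Mul(-4, Pow(6, -1))) = Add(Mul(-5, Rational(1, 2)), Mul(-4, Rational(1, 6))) = Add(Rational(-5, 2), Rational(-2, 3)) = Rational(-19, 6) ≈ -3.1667)
Mul(Add(27185, Add(Mul(48, -108), Add(U, Mul(-1, 5)))), Add(-28123, 24170)) = Mul(Add(27185, Add(Mul(48, -108), Add(Rational(-19, 6), Mul(-1, 5)))), Add(-28123, 24170)) = Mul(Add(27185, Add(-5184, Add(Rational(-19, 6), -5))), -3953) = Mul(Add(27185, Add(-5184, Rational(-49, 6))), -3953) = Mul(Add(27185, Rational(-31153, 6)), -3953) = Mul(Rational(131957, 6), -3953) = Rational(-521626021, 6)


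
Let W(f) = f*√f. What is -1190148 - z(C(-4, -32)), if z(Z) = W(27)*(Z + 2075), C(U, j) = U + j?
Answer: -1190148 - 165159*√3 ≈ -1.4762e+6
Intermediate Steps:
W(f) = f^(3/2)
z(Z) = 81*√3*(2075 + Z) (z(Z) = 27^(3/2)*(Z + 2075) = (81*√3)*(2075 + Z) = 81*√3*(2075 + Z))
-1190148 - z(C(-4, -32)) = -1190148 - 81*√3*(2075 + (-4 - 32)) = -1190148 - 81*√3*(2075 - 36) = -1190148 - 81*√3*2039 = -1190148 - 165159*√3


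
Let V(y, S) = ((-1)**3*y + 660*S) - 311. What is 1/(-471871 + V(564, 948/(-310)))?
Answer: -31/14717694 ≈ -2.1063e-6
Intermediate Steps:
V(y, S) = -311 - y + 660*S (V(y, S) = (-y + 660*S) - 311 = -311 - y + 660*S)
1/(-471871 + V(564, 948/(-310))) = 1/(-471871 + (-311 - 1*564 + 660*(948/(-310)))) = 1/(-471871 + (-311 - 564 + 660*(948*(-1/310)))) = 1/(-471871 + (-311 - 564 + 660*(-474/155))) = 1/(-471871 + (-311 - 564 - 62568/31)) = 1/(-471871 - 89693/31) = 1/(-14717694/31) = -31/14717694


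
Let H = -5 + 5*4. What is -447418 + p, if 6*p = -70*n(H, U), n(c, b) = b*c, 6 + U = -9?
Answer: -444793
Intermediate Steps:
U = -15 (U = -6 - 9 = -15)
H = 15 (H = -5 + 20 = 15)
p = 2625 (p = (-(-1050)*15)/6 = (-70*(-225))/6 = (⅙)*15750 = 2625)
-447418 + p = -447418 + 2625 = -444793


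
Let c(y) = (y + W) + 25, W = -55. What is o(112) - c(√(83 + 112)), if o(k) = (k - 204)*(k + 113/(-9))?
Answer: -82070/9 - √195 ≈ -9132.9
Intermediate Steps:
o(k) = (-204 + k)*(-113/9 + k) (o(k) = (-204 + k)*(k + 113*(-⅑)) = (-204 + k)*(k - 113/9) = (-204 + k)*(-113/9 + k))
c(y) = -30 + y (c(y) = (y - 55) + 25 = (-55 + y) + 25 = -30 + y)
o(112) - c(√(83 + 112)) = (7684/3 + 112² - 1949/9*112) - (-30 + √(83 + 112)) = (7684/3 + 12544 - 218288/9) - (-30 + √195) = -82340/9 + (30 - √195) = -82070/9 - √195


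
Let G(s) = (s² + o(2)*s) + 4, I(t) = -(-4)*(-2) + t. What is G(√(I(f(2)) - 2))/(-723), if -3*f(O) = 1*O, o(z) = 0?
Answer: 20/2169 ≈ 0.0092208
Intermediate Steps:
f(O) = -O/3
I(t) = -8 + t (I(t) = -4*2 + t = -8 + t)
G(s) = 4 + s² (G(s) = (s² + 0*s) + 4 = (s² + 0) + 4 = s² + 4 = 4 + s²)
G(√(I(f(2)) - 2))/(-723) = (4 + (√((-8 - ⅓*2) - 2))²)/(-723) = (4 + (√((-8 - ⅔) - 2))²)*(-1/723) = (4 + (√(-26/3 - 2))²)*(-1/723) = (4 + (√(-32/3))²)*(-1/723) = (4 + (4*I*√6/3)²)*(-1/723) = (4 - 32/3)*(-1/723) = -20/3*(-1/723) = 20/2169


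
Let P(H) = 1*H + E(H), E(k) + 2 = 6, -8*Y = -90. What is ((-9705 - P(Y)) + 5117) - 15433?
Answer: -80145/4 ≈ -20036.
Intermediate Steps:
Y = 45/4 (Y = -⅛*(-90) = 45/4 ≈ 11.250)
E(k) = 4 (E(k) = -2 + 6 = 4)
P(H) = 4 + H (P(H) = 1*H + 4 = H + 4 = 4 + H)
((-9705 - P(Y)) + 5117) - 15433 = ((-9705 - (4 + 45/4)) + 5117) - 15433 = ((-9705 - 1*61/4) + 5117) - 15433 = ((-9705 - 61/4) + 5117) - 15433 = (-38881/4 + 5117) - 15433 = -18413/4 - 15433 = -80145/4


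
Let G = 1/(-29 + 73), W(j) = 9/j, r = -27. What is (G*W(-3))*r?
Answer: 81/44 ≈ 1.8409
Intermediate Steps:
G = 1/44 ≈ 0.022727
(G*W(-3))*r = ((9/(-3))/44)*(-27) = ((9*(-⅓))/44)*(-27) = ((1/44)*(-3))*(-27) = -3/44*(-27) = 81/44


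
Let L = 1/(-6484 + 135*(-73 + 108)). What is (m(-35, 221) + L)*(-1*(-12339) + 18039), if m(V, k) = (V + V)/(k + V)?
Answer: -624348908/54529 ≈ -11450.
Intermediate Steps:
m(V, k) = 2*V/(V + k) (m(V, k) = (2*V)/(V + k) = 2*V/(V + k))
L = -1/1759 (L = 1/(-6484 + 135*35) = 1/(-6484 + 4725) = 1/(-1759) = -1/1759 ≈ -0.00056850)
(m(-35, 221) + L)*(-1*(-12339) + 18039) = (2*(-35)/(-35 + 221) - 1/1759)*(-1*(-12339) + 18039) = (2*(-35)/186 - 1/1759)*(12339 + 18039) = (2*(-35)*(1/186) - 1/1759)*30378 = (-35/93 - 1/1759)*30378 = -61658/163587*30378 = -624348908/54529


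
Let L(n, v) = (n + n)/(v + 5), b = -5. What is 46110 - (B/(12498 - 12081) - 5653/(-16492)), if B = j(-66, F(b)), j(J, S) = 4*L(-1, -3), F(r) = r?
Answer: 317103740707/6877164 ≈ 46110.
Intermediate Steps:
L(n, v) = 2*n/(5 + v) (L(n, v) = (2*n)/(5 + v) = 2*n/(5 + v))
j(J, S) = -4 (j(J, S) = 4*(2*(-1)/(5 - 3)) = 4*(2*(-1)/2) = 4*(2*(-1)*(½)) = 4*(-1) = -4)
B = -4
46110 - (B/(12498 - 12081) - 5653/(-16492)) = 46110 - (-4/(12498 - 12081) - 5653/(-16492)) = 46110 - (-4/417 - 5653*(-1/16492)) = 46110 - (-4*1/417 + 5653/16492) = 46110 - (-4/417 + 5653/16492) = 46110 - 1*2291333/6877164 = 46110 - 2291333/6877164 = 317103740707/6877164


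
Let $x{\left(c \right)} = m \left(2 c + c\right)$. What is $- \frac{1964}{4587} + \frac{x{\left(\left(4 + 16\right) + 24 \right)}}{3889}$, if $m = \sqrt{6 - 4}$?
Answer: $- \frac{1964}{4587} + \frac{132 \sqrt{2}}{3889} \approx -0.38017$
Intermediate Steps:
$m = \sqrt{2} \approx 1.4142$
$x{\left(c \right)} = 3 c \sqrt{2}$ ($x{\left(c \right)} = \sqrt{2} \left(2 c + c\right) = \sqrt{2} \cdot 3 c = 3 c \sqrt{2}$)
$- \frac{1964}{4587} + \frac{x{\left(\left(4 + 16\right) + 24 \right)}}{3889} = - \frac{1964}{4587} + \frac{3 \left(\left(4 + 16\right) + 24\right) \sqrt{2}}{3889} = \left(-1964\right) \frac{1}{4587} + 3 \left(20 + 24\right) \sqrt{2} \cdot \frac{1}{3889} = - \frac{1964}{4587} + 3 \cdot 44 \sqrt{2} \cdot \frac{1}{3889} = - \frac{1964}{4587} + 132 \sqrt{2} \cdot \frac{1}{3889} = - \frac{1964}{4587} + \frac{132 \sqrt{2}}{3889}$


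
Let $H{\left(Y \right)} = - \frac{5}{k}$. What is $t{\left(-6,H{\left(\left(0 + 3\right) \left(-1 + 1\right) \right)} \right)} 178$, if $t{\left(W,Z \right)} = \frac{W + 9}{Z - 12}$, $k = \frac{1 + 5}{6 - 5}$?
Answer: $- \frac{3204}{77} \approx -41.61$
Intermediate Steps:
$k = 6$ ($k = \frac{6}{1} = 6 \cdot 1 = 6$)
$H{\left(Y \right)} = - \frac{5}{6}$
$t{\left(W,Z \right)} = \frac{9 + W}{-12 + Z}$
$t{\left(-6,H{\left(\left(0 + 3\right) \left(-1 + 1\right) \right)} \right)} 178 = \frac{9 - 6}{-12 - \frac{5}{6}} \cdot 178 = \frac{1}{- \frac{77}{6}} \cdot 3 \cdot 178 = \left(- \frac{6}{77}\right) 3 \cdot 178 = \left(- \frac{18}{77}\right) 178 = - \frac{3204}{77}$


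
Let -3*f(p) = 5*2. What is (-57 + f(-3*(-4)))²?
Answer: 32761/9 ≈ 3640.1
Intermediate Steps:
f(p) = -10/3 (f(p) = -5*2/3 = -⅓*10 = -10/3)
(-57 + f(-3*(-4)))² = (-57 - 10/3)² = (-181/3)² = 32761/9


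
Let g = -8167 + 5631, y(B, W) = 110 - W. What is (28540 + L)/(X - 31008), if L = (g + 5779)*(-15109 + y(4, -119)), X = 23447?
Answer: 48227300/7561 ≈ 6378.4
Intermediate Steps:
g = -2536
L = -48255840 (L = (-2536 + 5779)*(-15109 + (110 - 1*(-119))) = 3243*(-15109 + (110 + 119)) = 3243*(-15109 + 229) = 3243*(-14880) = -48255840)
(28540 + L)/(X - 31008) = (28540 - 48255840)/(23447 - 31008) = -48227300/(-7561) = -48227300*(-1/7561) = 48227300/7561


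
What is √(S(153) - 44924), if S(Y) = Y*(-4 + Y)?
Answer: I*√22127 ≈ 148.75*I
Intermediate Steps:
√(S(153) - 44924) = √(153*(-4 + 153) - 44924) = √(153*149 - 44924) = √(22797 - 44924) = √(-22127) = I*√22127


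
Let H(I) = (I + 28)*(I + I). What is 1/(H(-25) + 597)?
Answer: 1/447 ≈ 0.0022371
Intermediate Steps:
H(I) = 2*I*(28 + I) (H(I) = (28 + I)*(2*I) = 2*I*(28 + I))
1/(H(-25) + 597) = 1/(2*(-25)*(28 - 25) + 597) = 1/(2*(-25)*3 + 597) = 1/(-150 + 597) = 1/447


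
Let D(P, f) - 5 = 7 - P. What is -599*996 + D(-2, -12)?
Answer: -596590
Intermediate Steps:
D(P, f) = 12 - P (D(P, f) = 5 + (7 - P) = 12 - P)
-599*996 + D(-2, -12) = -599*996 + (12 - 1*(-2)) = -596604 + (12 + 2) = -596604 + 14 = -596590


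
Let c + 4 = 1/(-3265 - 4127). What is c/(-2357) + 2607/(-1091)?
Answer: -45389355229/19008431904 ≈ -2.3879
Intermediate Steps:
c = -29569/7392 (c = -4 + 1/(-3265 - 4127) = -4 + 1/(-7392) = -4 - 1/7392 = -29569/7392 ≈ -4.0001)
c/(-2357) + 2607/(-1091) = -29569/7392/(-2357) + 2607/(-1091) = -29569/7392*(-1/2357) + 2607*(-1/1091) = 29569/17422944 - 2607/1091 = -45389355229/19008431904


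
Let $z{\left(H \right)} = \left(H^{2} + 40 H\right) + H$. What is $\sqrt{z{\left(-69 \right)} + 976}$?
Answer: $2 \sqrt{727} \approx 53.926$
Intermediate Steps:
$z{\left(H \right)} = H^{2} + 41 H$
$\sqrt{z{\left(-69 \right)} + 976} = \sqrt{- 69 \left(41 - 69\right) + 976} = \sqrt{\left(-69\right) \left(-28\right) + 976} = \sqrt{1932 + 976} = \sqrt{2908} = 2 \sqrt{727}$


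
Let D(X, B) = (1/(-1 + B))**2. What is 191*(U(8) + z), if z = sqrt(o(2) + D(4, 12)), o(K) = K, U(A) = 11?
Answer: 2101 + 1719*sqrt(3)/11 ≈ 2371.7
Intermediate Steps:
D(X, B) = (-1 + B)**(-2)
z = 9*sqrt(3)/11 (z = sqrt(2 + (-1 + 12)**(-2)) = sqrt(2 + 11**(-2)) = sqrt(2 + 1/121) = sqrt(243/121) = 9*sqrt(3)/11 ≈ 1.4171)
191*(U(8) + z) = 191*(11 + 9*sqrt(3)/11) = 2101 + 1719*sqrt(3)/11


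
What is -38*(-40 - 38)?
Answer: 2964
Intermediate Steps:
-38*(-40 - 38) = -38*(-78) = 2964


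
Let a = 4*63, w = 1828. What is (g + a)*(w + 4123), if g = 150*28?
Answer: 26493852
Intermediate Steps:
a = 252
g = 4200
(g + a)*(w + 4123) = (4200 + 252)*(1828 + 4123) = 4452*5951 = 26493852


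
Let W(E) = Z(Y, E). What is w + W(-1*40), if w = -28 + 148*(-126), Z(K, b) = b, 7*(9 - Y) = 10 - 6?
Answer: -18716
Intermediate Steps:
Y = 59/7 (Y = 9 - (10 - 6)/7 = 9 - 1/7*4 = 9 - 4/7 = 59/7 ≈ 8.4286)
W(E) = E
w = -18676 (w = -28 - 18648 = -18676)
w + W(-1*40) = -18676 - 1*40 = -18676 - 40 = -18716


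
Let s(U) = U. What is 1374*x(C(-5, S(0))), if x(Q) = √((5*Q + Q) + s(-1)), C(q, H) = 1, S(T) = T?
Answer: 1374*√5 ≈ 3072.4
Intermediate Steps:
x(Q) = √(-1 + 6*Q) (x(Q) = √((5*Q + Q) - 1) = √(6*Q - 1) = √(-1 + 6*Q))
1374*x(C(-5, S(0))) = 1374*√(-1 + 6*1) = 1374*√(-1 + 6) = 1374*√5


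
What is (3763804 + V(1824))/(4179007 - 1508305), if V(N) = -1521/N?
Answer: 2288392325/1623786816 ≈ 1.4093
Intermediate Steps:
(3763804 + V(1824))/(4179007 - 1508305) = (3763804 - 1521/1824)/(4179007 - 1508305) = (3763804 - 1521*1/1824)/2670702 = (3763804 - 507/608)*(1/2670702) = (2288392325/608)*(1/2670702) = 2288392325/1623786816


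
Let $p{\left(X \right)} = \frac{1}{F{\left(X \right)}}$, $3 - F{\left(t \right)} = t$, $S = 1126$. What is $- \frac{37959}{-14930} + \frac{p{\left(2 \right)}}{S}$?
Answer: $\frac{10689191}{4202795} \approx 2.5434$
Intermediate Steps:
$F{\left(t \right)} = 3 - t$
$p{\left(X \right)} = \frac{1}{3 - X}$
$- \frac{37959}{-14930} + \frac{p{\left(2 \right)}}{S} = - \frac{37959}{-14930} + \frac{\left(-1\right) \frac{1}{-3 + 2}}{1126} = \left(-37959\right) \left(- \frac{1}{14930}\right) + - \frac{1}{-1} \cdot \frac{1}{1126} = \frac{37959}{14930} + \left(-1\right) \left(-1\right) \frac{1}{1126} = \frac{37959}{14930} + 1 \cdot \frac{1}{1126} = \frac{37959}{14930} + \frac{1}{1126} = \frac{10689191}{4202795}$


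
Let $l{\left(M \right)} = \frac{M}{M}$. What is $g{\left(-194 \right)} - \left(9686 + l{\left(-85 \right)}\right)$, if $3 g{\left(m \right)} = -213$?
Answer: $-9758$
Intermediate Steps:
$l{\left(M \right)} = 1$
$g{\left(m \right)} = -71$ ($g{\left(m \right)} = \frac{1}{3} \left(-213\right) = -71$)
$g{\left(-194 \right)} - \left(9686 + l{\left(-85 \right)}\right) = -71 - \left(9686 + 1\right) = -71 - 9687 = -9758$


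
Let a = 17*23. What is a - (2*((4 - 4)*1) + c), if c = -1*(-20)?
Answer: 371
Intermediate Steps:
a = 391
c = 20
a - (2*((4 - 4)*1) + c) = 391 - (2*((4 - 4)*1) + 20) = 391 - (2*(0*1) + 20) = 391 - (2*0 + 20) = 391 - (0 + 20) = 391 - 1*20 = 391 - 20 = 371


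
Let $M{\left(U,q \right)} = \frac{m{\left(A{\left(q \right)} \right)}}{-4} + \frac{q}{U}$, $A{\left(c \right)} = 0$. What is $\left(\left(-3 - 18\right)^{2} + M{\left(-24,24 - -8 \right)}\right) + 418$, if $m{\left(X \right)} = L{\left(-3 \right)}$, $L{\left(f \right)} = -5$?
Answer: $\frac{10307}{12} \approx 858.92$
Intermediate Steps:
$m{\left(X \right)} = -5$
$M{\left(U,q \right)} = \frac{5}{4} + \frac{q}{U}$ ($M{\left(U,q \right)} = - \frac{5}{-4} + \frac{q}{U} = \left(-5\right) \left(- \frac{1}{4}\right) + \frac{q}{U} = \frac{5}{4} + \frac{q}{U}$)
$\left(\left(-3 - 18\right)^{2} + M{\left(-24,24 - -8 \right)}\right) + 418 = \left(\left(-3 - 18\right)^{2} + \left(\frac{5}{4} + \frac{24 - -8}{-24}\right)\right) + 418 = \left(\left(-21\right)^{2} + \left(\frac{5}{4} + \left(24 + 8\right) \left(- \frac{1}{24}\right)\right)\right) + 418 = \left(441 + \left(\frac{5}{4} + 32 \left(- \frac{1}{24}\right)\right)\right) + 418 = \left(441 + \left(\frac{5}{4} - \frac{4}{3}\right)\right) + 418 = \left(441 - \frac{1}{12}\right) + 418 = \frac{5291}{12} + 418 = \frac{10307}{12}$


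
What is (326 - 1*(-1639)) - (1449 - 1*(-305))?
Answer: 211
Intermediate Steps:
(326 - 1*(-1639)) - (1449 - 1*(-305)) = (326 + 1639) - (1449 + 305) = 1965 - 1*1754 = 1965 - 1754 = 211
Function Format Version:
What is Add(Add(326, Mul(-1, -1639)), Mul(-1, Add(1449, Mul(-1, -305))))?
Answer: 211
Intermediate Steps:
Add(Add(326, Mul(-1, -1639)), Mul(-1, Add(1449, Mul(-1, -305)))) = Add(Add(326, 1639), Mul(-1, Add(1449, 305))) = Add(1965, Mul(-1, 1754)) = Add(1965, -1754) = 211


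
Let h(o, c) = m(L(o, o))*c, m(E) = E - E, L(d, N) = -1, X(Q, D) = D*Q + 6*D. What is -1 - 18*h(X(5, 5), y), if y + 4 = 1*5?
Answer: -1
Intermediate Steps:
X(Q, D) = 6*D + D*Q
m(E) = 0
y = 1 (y = -4 + 1*5 = -4 + 5 = 1)
h(o, c) = 0 (h(o, c) = 0*c = 0)
-1 - 18*h(X(5, 5), y) = -1 - 18*0 = -1 + 0 = -1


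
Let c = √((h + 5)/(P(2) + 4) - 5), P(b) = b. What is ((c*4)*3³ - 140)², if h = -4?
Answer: -36776 - 5040*I*√174 ≈ -36776.0 - 66482.0*I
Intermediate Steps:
c = I*√174/6 (c = √((-4 + 5)/(2 + 4) - 5) = √(1/6 - 5) = √(1*(⅙) - 5) = √(⅙ - 5) = √(-29/6) = I*√174/6 ≈ 2.1985*I)
((c*4)*3³ - 140)² = (((I*√174/6)*4)*3³ - 140)² = ((2*I*√174/3)*27 - 140)² = (18*I*√174 - 140)² = (-140 + 18*I*√174)²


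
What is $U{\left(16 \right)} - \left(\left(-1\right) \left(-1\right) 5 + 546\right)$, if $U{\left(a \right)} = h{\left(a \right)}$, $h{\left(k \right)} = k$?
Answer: $-535$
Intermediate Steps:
$U{\left(a \right)} = a$
$U{\left(16 \right)} - \left(\left(-1\right) \left(-1\right) 5 + 546\right) = 16 - \left(\left(-1\right) \left(-1\right) 5 + 546\right) = 16 - \left(1 \cdot 5 + 546\right) = 16 - \left(5 + 546\right) = 16 - 551 = -535$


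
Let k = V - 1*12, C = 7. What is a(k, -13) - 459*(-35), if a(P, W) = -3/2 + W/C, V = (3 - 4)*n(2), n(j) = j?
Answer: 224863/14 ≈ 16062.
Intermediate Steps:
V = -2 (V = (3 - 4)*2 = -1*2 = -2)
k = -14 (k = -2 - 1*12 = -2 - 12 = -14)
a(P, W) = -3/2 + W/7
a(k, -13) - 459*(-35) = (-3/2 + (1/7)*(-13)) - 459*(-35) = (-3/2 - 13/7) + 16065 = -47/14 + 16065 = 224863/14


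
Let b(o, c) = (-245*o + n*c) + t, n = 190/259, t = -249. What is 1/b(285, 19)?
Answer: -259/18145556 ≈ -1.4273e-5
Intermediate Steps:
n = 190/259 (n = 190*(1/259) = 190/259 ≈ 0.73359)
b(o, c) = -249 - 245*o + 190*c/259 (b(o, c) = (-245*o + 190*c/259) - 249 = -249 - 245*o + 190*c/259)
1/b(285, 19) = 1/(-249 - 245*285 + (190/259)*19) = 1/(-249 - 69825 + 3610/259) = 1/(-18145556/259) = -259/18145556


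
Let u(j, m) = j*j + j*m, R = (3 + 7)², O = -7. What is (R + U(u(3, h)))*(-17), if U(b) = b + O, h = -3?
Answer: -1581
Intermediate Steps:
R = 100 (R = 10² = 100)
u(j, m) = j² + j*m
U(b) = -7 + b (U(b) = b - 7 = -7 + b)
(R + U(u(3, h)))*(-17) = (100 + (-7 + 3*(3 - 3)))*(-17) = (100 + (-7 + 3*0))*(-17) = (100 + (-7 + 0))*(-17) = (100 - 7)*(-17) = 93*(-17) = -1581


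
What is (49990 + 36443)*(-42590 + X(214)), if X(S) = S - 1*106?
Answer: -3671846706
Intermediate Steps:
X(S) = -106 + S (X(S) = S - 106 = -106 + S)
(49990 + 36443)*(-42590 + X(214)) = (49990 + 36443)*(-42590 + (-106 + 214)) = 86433*(-42590 + 108) = 86433*(-42482) = -3671846706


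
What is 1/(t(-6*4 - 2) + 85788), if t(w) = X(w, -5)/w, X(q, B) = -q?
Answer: 1/85787 ≈ 1.1657e-5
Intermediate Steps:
t(w) = -1 (t(w) = (-w)/w = -1)
1/(t(-6*4 - 2) + 85788) = 1/(-1 + 85788) = 1/85787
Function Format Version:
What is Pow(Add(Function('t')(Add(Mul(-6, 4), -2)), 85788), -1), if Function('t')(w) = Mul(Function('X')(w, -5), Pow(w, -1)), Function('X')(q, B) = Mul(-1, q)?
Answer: Rational(1, 85787) ≈ 1.1657e-5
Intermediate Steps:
Function('t')(w) = -1 (Function('t')(w) = Mul(Mul(-1, w), Pow(w, -1)) = -1)
Pow(Add(Function('t')(Add(Mul(-6, 4), -2)), 85788), -1) = Pow(Add(-1, 85788), -1) = Pow(85787, -1) = Rational(1, 85787)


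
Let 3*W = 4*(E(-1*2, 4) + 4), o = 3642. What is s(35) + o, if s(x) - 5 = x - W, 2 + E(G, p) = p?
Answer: 3674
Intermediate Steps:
E(G, p) = -2 + p
W = 8 (W = (4*((-2 + 4) + 4))/3 = (4*(2 + 4))/3 = (4*6)/3 = (1/3)*24 = 8)
s(x) = -3 + x (s(x) = 5 + (x - 1*8) = 5 + (x - 8) = 5 + (-8 + x) = -3 + x)
s(35) + o = (-3 + 35) + 3642 = 32 + 3642 = 3674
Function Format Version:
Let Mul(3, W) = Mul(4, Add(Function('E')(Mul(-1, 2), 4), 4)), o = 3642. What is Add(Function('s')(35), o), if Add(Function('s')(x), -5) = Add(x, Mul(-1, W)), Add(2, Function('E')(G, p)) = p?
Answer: 3674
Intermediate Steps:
Function('E')(G, p) = Add(-2, p)
W = 8 (W = Mul(Rational(1, 3), Mul(4, Add(Add(-2, 4), 4))) = Mul(Rational(1, 3), Mul(4, Add(2, 4))) = Mul(Rational(1, 3), Mul(4, 6)) = Mul(Rational(1, 3), 24) = 8)
Function('s')(x) = Add(-3, x) (Function('s')(x) = Add(5, Add(x, Mul(-1, 8))) = Add(5, Add(x, -8)) = Add(5, Add(-8, x)) = Add(-3, x))
Add(Function('s')(35), o) = Add(Add(-3, 35), 3642) = Add(32, 3642) = 3674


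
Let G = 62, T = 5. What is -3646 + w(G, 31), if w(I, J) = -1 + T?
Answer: -3642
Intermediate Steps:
w(I, J) = 4 (w(I, J) = -1 + 5 = 4)
-3646 + w(G, 31) = -3646 + 4 = -3642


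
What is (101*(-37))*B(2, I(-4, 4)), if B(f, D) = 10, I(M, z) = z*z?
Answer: -37370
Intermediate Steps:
I(M, z) = z²
(101*(-37))*B(2, I(-4, 4)) = (101*(-37))*10 = -3737*10 = -37370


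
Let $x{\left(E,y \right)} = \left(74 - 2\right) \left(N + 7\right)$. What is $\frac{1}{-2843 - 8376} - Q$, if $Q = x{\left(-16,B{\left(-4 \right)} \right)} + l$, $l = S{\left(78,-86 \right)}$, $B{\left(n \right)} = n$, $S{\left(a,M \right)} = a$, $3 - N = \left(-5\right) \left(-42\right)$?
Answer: $\frac{160678517}{11219} \approx 14322.0$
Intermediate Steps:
$N = -207$ ($N = 3 - \left(-5\right) \left(-42\right) = 3 - 210 = -207$)
$x{\left(E,y \right)} = -14400$ ($x{\left(E,y \right)} = \left(74 - 2\right) \left(-207 + 7\right) = 72 \left(-200\right) = -14400$)
$l = 78$
$Q = -14322$ ($Q = -14400 + 78 = -14322$)
$\frac{1}{-2843 - 8376} - Q = \frac{1}{-2843 - 8376} - -14322 = \frac{1}{-11219} + 14322 = - \frac{1}{11219} + 14322 = \frac{160678517}{11219}$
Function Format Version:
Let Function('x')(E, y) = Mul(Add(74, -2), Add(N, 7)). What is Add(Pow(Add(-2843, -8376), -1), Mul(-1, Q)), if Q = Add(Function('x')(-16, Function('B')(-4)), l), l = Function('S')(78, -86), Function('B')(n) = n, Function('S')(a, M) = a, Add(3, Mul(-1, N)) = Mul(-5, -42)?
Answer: Rational(160678517, 11219) ≈ 14322.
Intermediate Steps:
N = -207 (N = Add(3, Mul(-1, Mul(-5, -42))) = Add(3, Mul(-1, 210)) = Add(3, -210) = -207)
Function('x')(E, y) = -14400 (Function('x')(E, y) = Mul(Add(74, -2), Add(-207, 7)) = Mul(72, -200) = -14400)
l = 78
Q = -14322 (Q = Add(-14400, 78) = -14322)
Add(Pow(Add(-2843, -8376), -1), Mul(-1, Q)) = Add(Pow(Add(-2843, -8376), -1), Mul(-1, -14322)) = Add(Pow(-11219, -1), 14322) = Add(Rational(-1, 11219), 14322) = Rational(160678517, 11219)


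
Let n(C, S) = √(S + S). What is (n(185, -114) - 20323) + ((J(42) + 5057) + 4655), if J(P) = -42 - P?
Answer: -10695 + 2*I*√57 ≈ -10695.0 + 15.1*I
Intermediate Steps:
n(C, S) = √2*√S (n(C, S) = √(2*S) = √2*√S)
(n(185, -114) - 20323) + ((J(42) + 5057) + 4655) = (√2*√(-114) - 20323) + (((-42 - 1*42) + 5057) + 4655) = (√2*(I*√114) - 20323) + (((-42 - 42) + 5057) + 4655) = (2*I*√57 - 20323) + ((-84 + 5057) + 4655) = (-20323 + 2*I*√57) + (4973 + 4655) = (-20323 + 2*I*√57) + 9628 = -10695 + 2*I*√57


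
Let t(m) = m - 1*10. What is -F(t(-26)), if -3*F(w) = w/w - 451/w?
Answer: 487/108 ≈ 4.5093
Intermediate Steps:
t(m) = -10 + m (t(m) = m - 10 = -10 + m)
F(w) = -⅓ + 451/(3*w) (F(w) = -(w/w - 451/w)/3 = -(1 - 451/w)/3 = -⅓ + 451/(3*w))
-F(t(-26)) = -(451 - (-10 - 26))/(3*(-10 - 26)) = -(451 - 1*(-36))/(3*(-36)) = -(-1)*(451 + 36)/(3*36) = -(-1)*487/(3*36) = -1*(-487/108) = 487/108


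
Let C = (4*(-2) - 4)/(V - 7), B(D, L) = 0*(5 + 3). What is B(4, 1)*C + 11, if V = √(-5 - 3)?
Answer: 11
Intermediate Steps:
V = 2*I*√2 (V = √(-8) = 2*I*√2 ≈ 2.8284*I)
B(D, L) = 0 (B(D, L) = 0*8 = 0)
C = -12/(-7 + 2*I*√2) (C = (4*(-2) - 4)/(2*I*√2 - 7) = (-8 - 4)/(-7 + 2*I*√2) = -12/(-7 + 2*I*√2) ≈ 1.4737 + 0.59546*I)
B(4, 1)*C + 11 = 0*(28/19 + 8*I*√2/19) + 11 = 0 + 11 = 11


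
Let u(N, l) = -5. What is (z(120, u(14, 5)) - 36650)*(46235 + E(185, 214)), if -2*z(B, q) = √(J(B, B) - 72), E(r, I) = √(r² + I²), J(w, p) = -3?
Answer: -5*(14660 + I*√3)*(46235 + √80021)/2 ≈ -1.7049e+9 - 2.0143e+5*I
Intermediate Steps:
E(r, I) = √(I² + r²)
z(B, q) = -5*I*√3/2 (z(B, q) = -√(-3 - 72)/2 = -5*I*√3/2)
(z(120, u(14, 5)) - 36650)*(46235 + E(185, 214)) = (-5*I*√3/2 - 36650)*(46235 + √(214² + 185²)) = (-36650 - 5*I*√3/2)*(46235 + √(45796 + 34225)) = (-36650 - 5*I*√3/2)*(46235 + √80021)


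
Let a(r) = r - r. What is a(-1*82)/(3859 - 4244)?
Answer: 0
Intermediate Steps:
a(r) = 0
a(-1*82)/(3859 - 4244) = 0/(3859 - 4244) = 0/(-385) = 0*(-1/385) = 0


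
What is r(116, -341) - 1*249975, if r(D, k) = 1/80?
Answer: -19997999/80 ≈ -2.4998e+5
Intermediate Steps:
r(D, k) = 1/80
r(116, -341) - 1*249975 = 1/80 - 1*249975 = 1/80 - 249975 = -19997999/80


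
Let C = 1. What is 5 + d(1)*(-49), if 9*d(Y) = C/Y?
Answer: -4/9 ≈ -0.44444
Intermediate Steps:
d(Y) = 1/(9*Y) (d(Y) = (1/Y)/9 = 1/(9*Y))
5 + d(1)*(-49) = 5 + ((⅑)/1)*(-49) = 5 + ((⅑)*1)*(-49) = 5 + (⅑)*(-49) = 5 - 49/9 = -4/9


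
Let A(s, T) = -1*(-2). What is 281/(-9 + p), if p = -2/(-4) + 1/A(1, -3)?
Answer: -281/8 ≈ -35.125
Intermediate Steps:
A(s, T) = 2
p = 1 (p = -2/(-4) + 1/2 = -2*(-¼) + 1*(½) = ½ + ½ = 1)
281/(-9 + p) = 281/(-9 + 1) = 281/(-8) = -⅛*281 = -281/8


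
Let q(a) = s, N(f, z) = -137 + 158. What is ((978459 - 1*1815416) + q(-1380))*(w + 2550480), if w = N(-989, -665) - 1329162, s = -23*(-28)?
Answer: -1021421683107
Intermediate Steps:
s = 644
N(f, z) = 21
q(a) = 644
w = -1329141 (w = 21 - 1329162 = -1329141)
((978459 - 1*1815416) + q(-1380))*(w + 2550480) = ((978459 - 1*1815416) + 644)*(-1329141 + 2550480) = ((978459 - 1815416) + 644)*1221339 = (-836957 + 644)*1221339 = -836313*1221339 = -1021421683107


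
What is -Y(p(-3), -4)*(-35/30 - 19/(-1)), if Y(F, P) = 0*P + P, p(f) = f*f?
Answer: 214/3 ≈ 71.333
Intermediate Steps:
p(f) = f²
Y(F, P) = P (Y(F, P) = 0 + P = P)
-Y(p(-3), -4)*(-35/30 - 19/(-1)) = -(-4)*(-35/30 - 19/(-1)) = -(-4)*(-35*1/30 - 19*(-1)) = -(-4)*(-7/6 + 19) = -(-4)*107/6 = -1*(-214/3) = 214/3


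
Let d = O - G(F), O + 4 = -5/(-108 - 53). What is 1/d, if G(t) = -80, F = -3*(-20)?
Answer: 161/12241 ≈ 0.013153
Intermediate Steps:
F = 60
O = -639/161 (O = -4 - 5/(-108 - 53) = -4 - 5/(-161) = -4 - 1/161*(-5) = -4 + 5/161 = -639/161 ≈ -3.9689)
d = 12241/161 (d = -639/161 - 1*(-80) = -639/161 + 80 = 12241/161 ≈ 76.031)
1/d = 1/(12241/161) = 161/12241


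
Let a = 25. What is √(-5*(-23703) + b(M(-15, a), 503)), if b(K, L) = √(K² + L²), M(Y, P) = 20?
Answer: √(118515 + √253409) ≈ 344.99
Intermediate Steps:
√(-5*(-23703) + b(M(-15, a), 503)) = √(-5*(-23703) + √(20² + 503²)) = √(118515 + √(400 + 253009)) = √(118515 + √253409)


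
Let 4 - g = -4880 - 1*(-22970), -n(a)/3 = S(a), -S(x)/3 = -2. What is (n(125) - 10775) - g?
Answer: 7293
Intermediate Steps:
S(x) = 6 (S(x) = -3*(-2) = 6)
n(a) = -18 (n(a) = -3*6 = -18)
g = -18086 (g = 4 - (-4880 - 1*(-22970)) = 4 - (-4880 + 22970) = 4 - 1*18090 = 4 - 18090 = -18086)
(n(125) - 10775) - g = (-18 - 10775) - 1*(-18086) = -10793 + 18086 = 7293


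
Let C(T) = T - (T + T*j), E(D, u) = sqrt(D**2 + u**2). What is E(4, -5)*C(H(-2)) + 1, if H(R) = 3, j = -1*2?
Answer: 1 + 6*sqrt(41) ≈ 39.419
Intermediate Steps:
j = -2
C(T) = 2*T (C(T) = T - (T + T*(-2)) = T - (T - 2*T) = T - (-1)*T = T + T = 2*T)
E(4, -5)*C(H(-2)) + 1 = sqrt(4**2 + (-5)**2)*(2*3) + 1 = sqrt(16 + 25)*6 + 1 = sqrt(41)*6 + 1 = 6*sqrt(41) + 1 = 1 + 6*sqrt(41)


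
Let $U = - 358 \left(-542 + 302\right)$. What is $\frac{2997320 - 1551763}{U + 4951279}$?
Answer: $\frac{1445557}{5037199} \approx 0.28698$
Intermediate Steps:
$U = 85920$ ($U = \left(-358\right) \left(-240\right) = 85920$)
$\frac{2997320 - 1551763}{U + 4951279} = \frac{2997320 - 1551763}{85920 + 4951279} = \frac{1445557}{5037199}$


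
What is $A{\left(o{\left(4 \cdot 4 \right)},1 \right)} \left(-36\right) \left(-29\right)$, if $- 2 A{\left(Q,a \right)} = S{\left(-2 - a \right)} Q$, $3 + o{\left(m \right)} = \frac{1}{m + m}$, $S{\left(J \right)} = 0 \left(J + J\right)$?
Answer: $0$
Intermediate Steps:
$S{\left(J \right)} = 0$ ($S{\left(J \right)} = 0 \cdot 2 J = 0$)
$o{\left(m \right)} = -3 + \frac{1}{2 m}$ ($o{\left(m \right)} = -3 + \frac{1}{m + m} = -3 + \frac{1}{2 m}$)
$A{\left(Q,a \right)} = 0$ ($A{\left(Q,a \right)} = - \frac{0 Q}{2} = \left(- \frac{1}{2}\right) 0 = 0$)
$A{\left(o{\left(4 \cdot 4 \right)},1 \right)} \left(-36\right) \left(-29\right) = 0 \left(-36\right) \left(-29\right) = 0 \left(-29\right) = 0$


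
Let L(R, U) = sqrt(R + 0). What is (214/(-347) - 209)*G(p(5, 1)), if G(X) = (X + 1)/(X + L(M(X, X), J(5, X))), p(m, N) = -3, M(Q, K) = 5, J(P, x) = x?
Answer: -218211/694 - 72737*sqrt(5)/694 ≈ -548.78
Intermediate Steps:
L(R, U) = sqrt(R)
G(X) = (1 + X)/(X + sqrt(5)) (G(X) = (X + 1)/(X + sqrt(5)) = (1 + X)/(X + sqrt(5)))
(214/(-347) - 209)*G(p(5, 1)) = (214/(-347) - 209)*((1 - 3)/(-3 + sqrt(5))) = (214*(-1/347) - 209)*(-2/(-3 + sqrt(5))) = (-214/347 - 209)*(-2/(-3 + sqrt(5))) = -(-145474)/(347*(-3 + sqrt(5))) = 145474/(347*(-3 + sqrt(5)))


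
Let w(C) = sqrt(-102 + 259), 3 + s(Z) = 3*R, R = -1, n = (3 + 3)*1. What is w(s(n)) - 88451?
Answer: -88451 + sqrt(157) ≈ -88439.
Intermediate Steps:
n = 6 (n = 6*1 = 6)
s(Z) = -6 (s(Z) = -3 + 3*(-1) = -3 - 3 = -6)
w(C) = sqrt(157)
w(s(n)) - 88451 = sqrt(157) - 88451 = -88451 + sqrt(157)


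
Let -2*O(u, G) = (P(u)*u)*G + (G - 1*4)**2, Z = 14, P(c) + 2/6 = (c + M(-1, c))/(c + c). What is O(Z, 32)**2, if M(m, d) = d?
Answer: 2637376/9 ≈ 2.9304e+5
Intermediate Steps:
P(c) = 2/3 (P(c) = -1/3 + (c + c)/(c + c) = -1/3 + (2*c)/((2*c)) = -1/3 + (2*c)*(1/(2*c)) = -1/3 + 1 = 2/3)
O(u, G) = -(-4 + G)**2/2 - G*u/3 (O(u, G) = -((2*u/3)*G + (G - 1*4)**2)/2 = -(2*G*u/3 + (G - 4)**2)/2 = -(2*G*u/3 + (-4 + G)**2)/2 = -((-4 + G)**2 + 2*G*u/3)/2 = -(-4 + G)**2/2 - G*u/3)
O(Z, 32)**2 = (-(-4 + 32)**2/2 - 1/3*32*14)**2 = (-1/2*28**2 - 448/3)**2 = (-1/2*784 - 448/3)**2 = (-392 - 448/3)**2 = (-1624/3)**2 = 2637376/9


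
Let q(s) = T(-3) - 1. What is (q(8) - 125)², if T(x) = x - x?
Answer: 15876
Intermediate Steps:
T(x) = 0
q(s) = -1 (q(s) = 0 - 1 = -1)
(q(8) - 125)² = (-1 - 125)² = (-126)² = 15876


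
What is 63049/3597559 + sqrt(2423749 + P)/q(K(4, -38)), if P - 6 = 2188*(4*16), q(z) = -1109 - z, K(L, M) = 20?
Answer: 9007/513937 - sqrt(2563787)/1129 ≈ -1.4007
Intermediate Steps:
P = 140038 (P = 6 + 2188*(4*16) = 6 + 2188*64 = 6 + 140032 = 140038)
63049/3597559 + sqrt(2423749 + P)/q(K(4, -38)) = 63049/3597559 + sqrt(2423749 + 140038)/(-1109 - 1*20) = 63049*(1/3597559) + sqrt(2563787)/(-1109 - 20) = 9007/513937 + sqrt(2563787)/(-1129) = 9007/513937 + sqrt(2563787)*(-1/1129) = 9007/513937 - sqrt(2563787)/1129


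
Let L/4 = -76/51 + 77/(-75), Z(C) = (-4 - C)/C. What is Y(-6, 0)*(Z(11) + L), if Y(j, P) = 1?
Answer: -160321/14025 ≈ -11.431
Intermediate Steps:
Z(C) = (-4 - C)/C
L = -12836/1275 (L = 4*(-76/51 + 77/(-75)) = 4*(-76*1/51 + 77*(-1/75)) = 4*(-76/51 - 77/75) = 4*(-3209/1275) = -12836/1275 ≈ -10.067)
Y(-6, 0)*(Z(11) + L) = 1*((-4 - 1*11)/11 - 12836/1275) = 1*((-4 - 11)/11 - 12836/1275) = 1*((1/11)*(-15) - 12836/1275) = 1*(-15/11 - 12836/1275) = 1*(-160321/14025) = -160321/14025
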